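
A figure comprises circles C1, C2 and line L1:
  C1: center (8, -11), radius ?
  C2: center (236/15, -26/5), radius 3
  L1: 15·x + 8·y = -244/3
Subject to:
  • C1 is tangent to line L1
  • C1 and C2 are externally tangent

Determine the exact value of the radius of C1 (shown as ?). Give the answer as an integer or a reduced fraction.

1. [C1‖L1]  r_C1² − 400/9 = 0  ⇒  r_C1 = 20/3 (r>0 drops 1)
2. [ext C1·C2]  r_C1² + 6r_C1 − 760/9 = 0  ⇒  r_C1 = 20/3 (r>0 drops 1)

20/3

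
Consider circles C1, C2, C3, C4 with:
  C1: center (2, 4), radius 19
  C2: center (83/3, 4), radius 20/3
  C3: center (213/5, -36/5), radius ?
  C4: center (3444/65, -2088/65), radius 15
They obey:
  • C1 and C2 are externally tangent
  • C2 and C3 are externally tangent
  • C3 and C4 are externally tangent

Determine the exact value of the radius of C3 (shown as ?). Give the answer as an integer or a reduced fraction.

1. [ext C2·C3]  r_C3² + (40/3)r_C3 − 304 = 0  ⇒  r_C3 = 12 (r>0 drops 1)
2. [ext C3·C4]  r_C3² + 30r_C3 − 504 = 0  ⇒  r_C3 = 12 (r>0 drops 1)

12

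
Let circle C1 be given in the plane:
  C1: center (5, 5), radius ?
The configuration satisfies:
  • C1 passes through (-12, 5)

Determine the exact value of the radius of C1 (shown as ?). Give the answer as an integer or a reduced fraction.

1. [C1∋P]  r_C1² − 289 = 0  ⇒  r_C1 = 17 (r>0 drops 1)

17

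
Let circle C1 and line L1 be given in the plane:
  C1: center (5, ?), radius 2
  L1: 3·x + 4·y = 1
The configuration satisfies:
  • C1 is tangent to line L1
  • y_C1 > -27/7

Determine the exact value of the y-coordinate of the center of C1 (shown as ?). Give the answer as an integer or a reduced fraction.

-1

1. [C1‖L1]  y_C1² + 7y_C1 + 6 = 0  ⇒  y_C1 = -6 or -1
2. given y_C1 > -27/7: keep -1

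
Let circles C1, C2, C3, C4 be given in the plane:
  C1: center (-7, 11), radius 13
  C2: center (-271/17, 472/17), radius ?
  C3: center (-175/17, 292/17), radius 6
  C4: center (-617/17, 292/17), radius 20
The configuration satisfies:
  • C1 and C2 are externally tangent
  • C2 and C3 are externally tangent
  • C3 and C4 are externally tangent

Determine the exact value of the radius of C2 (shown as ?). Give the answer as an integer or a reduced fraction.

6

1. [ext C1·C2]  r_C2² + 26r_C2 − 192 = 0  ⇒  r_C2 = 6 (r>0 drops 1)
2. [ext C2·C3]  r_C2² + 12r_C2 − 108 = 0  ⇒  r_C2 = 6 (r>0 drops 1)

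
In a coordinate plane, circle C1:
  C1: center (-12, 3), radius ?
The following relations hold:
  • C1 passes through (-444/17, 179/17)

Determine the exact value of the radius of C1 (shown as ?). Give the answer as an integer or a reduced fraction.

16

1. [C1∋P]  r_C1² − 256 = 0  ⇒  r_C1 = 16 (r>0 drops 1)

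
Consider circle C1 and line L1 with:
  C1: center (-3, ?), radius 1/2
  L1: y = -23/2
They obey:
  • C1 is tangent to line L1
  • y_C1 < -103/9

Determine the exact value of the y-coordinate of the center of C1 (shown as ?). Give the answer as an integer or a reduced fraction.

1. [C1‖L1]  y_C1² + 23y_C1 + 132 = 0  ⇒  y_C1 = -12 or -11
2. given y_C1 < -103/9: keep -12

-12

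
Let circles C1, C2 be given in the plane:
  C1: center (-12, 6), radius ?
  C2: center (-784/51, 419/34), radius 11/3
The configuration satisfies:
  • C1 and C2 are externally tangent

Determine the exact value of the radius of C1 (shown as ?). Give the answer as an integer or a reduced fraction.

1. [ext C1·C2]  r_C1² + (22/3)r_C1 − 455/12 = 0  ⇒  r_C1 = 7/2 (r>0 drops 1)

7/2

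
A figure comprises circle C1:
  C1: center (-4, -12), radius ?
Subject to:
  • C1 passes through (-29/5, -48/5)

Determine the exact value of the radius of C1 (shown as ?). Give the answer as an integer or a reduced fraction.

3

1. [C1∋P]  r_C1² − 9 = 0  ⇒  r_C1 = 3 (r>0 drops 1)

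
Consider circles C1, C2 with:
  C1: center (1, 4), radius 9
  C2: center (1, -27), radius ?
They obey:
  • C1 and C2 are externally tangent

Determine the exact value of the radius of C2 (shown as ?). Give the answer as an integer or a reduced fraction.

22

1. [ext C1·C2]  r_C2² + 18r_C2 − 880 = 0  ⇒  r_C2 = 22 (r>0 drops 1)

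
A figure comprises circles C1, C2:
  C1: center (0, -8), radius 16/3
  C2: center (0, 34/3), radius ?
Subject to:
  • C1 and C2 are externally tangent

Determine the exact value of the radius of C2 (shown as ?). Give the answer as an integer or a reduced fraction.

1. [ext C1·C2]  r_C2² + (32/3)r_C2 − 1036/3 = 0  ⇒  r_C2 = 14 (r>0 drops 1)

14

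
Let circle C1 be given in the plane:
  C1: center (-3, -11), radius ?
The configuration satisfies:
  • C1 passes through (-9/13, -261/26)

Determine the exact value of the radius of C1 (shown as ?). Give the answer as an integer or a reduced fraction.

5/2

1. [C1∋P]  r_C1² − 25/4 = 0  ⇒  r_C1 = 5/2 (r>0 drops 1)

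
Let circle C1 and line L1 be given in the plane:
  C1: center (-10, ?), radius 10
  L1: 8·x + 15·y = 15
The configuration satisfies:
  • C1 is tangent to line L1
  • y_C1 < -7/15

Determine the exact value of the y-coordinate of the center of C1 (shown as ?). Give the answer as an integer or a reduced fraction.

-5

1. [C1‖L1]  y_C1² − (38/3)y_C1 − 265/3 = 0  ⇒  y_C1 = -5 or 53/3
2. given y_C1 < -7/15: keep -5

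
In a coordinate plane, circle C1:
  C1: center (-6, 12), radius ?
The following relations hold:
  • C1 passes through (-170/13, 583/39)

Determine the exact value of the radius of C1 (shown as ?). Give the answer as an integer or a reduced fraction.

1. [C1∋P]  r_C1² − 529/9 = 0  ⇒  r_C1 = 23/3 (r>0 drops 1)

23/3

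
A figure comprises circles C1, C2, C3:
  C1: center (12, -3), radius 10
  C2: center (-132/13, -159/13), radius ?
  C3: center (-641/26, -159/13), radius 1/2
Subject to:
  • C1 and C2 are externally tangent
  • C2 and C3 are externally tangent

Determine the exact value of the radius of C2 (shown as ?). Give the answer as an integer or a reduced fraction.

1. [ext C1·C2]  r_C2² + 20r_C2 − 476 = 0  ⇒  r_C2 = 14 (r>0 drops 1)
2. [ext C2·C3]  r_C2² + 1r_C2 − 210 = 0  ⇒  r_C2 = 14 (r>0 drops 1)

14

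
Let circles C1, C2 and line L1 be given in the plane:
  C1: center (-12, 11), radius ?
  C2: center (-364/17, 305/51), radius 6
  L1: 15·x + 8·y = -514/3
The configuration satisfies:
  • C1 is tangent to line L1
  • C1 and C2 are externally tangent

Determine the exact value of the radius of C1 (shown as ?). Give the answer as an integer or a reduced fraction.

14/3

1. [C1‖L1]  r_C1² − 196/9 = 0  ⇒  r_C1 = 14/3 (r>0 drops 1)
2. [ext C1·C2]  r_C1² + 12r_C1 − 700/9 = 0  ⇒  r_C1 = 14/3 (r>0 drops 1)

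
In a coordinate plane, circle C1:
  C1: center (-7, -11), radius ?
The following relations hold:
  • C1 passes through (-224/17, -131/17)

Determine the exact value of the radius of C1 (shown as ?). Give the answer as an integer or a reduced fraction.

7

1. [C1∋P]  r_C1² − 49 = 0  ⇒  r_C1 = 7 (r>0 drops 1)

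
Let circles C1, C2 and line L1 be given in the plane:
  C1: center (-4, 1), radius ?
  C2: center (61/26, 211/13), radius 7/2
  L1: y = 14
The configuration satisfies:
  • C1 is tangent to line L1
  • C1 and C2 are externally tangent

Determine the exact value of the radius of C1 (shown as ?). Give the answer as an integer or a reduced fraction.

1. [C1‖L1]  r_C1² − 169 = 0  ⇒  r_C1 = 13 (r>0 drops 1)
2. [ext C1·C2]  r_C1² + 7r_C1 − 260 = 0  ⇒  r_C1 = 13 (r>0 drops 1)

13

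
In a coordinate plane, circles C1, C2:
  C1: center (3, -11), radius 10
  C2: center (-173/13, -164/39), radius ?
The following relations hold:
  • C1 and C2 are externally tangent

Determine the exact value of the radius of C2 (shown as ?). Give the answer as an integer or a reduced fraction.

23/3

1. [ext C1·C2]  r_C2² + 20r_C2 − 1909/9 = 0  ⇒  r_C2 = 23/3 (r>0 drops 1)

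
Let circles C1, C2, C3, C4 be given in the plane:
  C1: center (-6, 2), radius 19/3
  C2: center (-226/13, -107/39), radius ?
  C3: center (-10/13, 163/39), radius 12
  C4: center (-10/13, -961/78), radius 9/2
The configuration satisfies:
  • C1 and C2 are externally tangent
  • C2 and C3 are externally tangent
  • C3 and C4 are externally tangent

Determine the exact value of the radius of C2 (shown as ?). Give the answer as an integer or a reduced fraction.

6

1. [ext C1·C2]  r_C2² + (38/3)r_C2 − 112 = 0  ⇒  r_C2 = 6 (r>0 drops 1)
2. [ext C2·C3]  r_C2² + 24r_C2 − 180 = 0  ⇒  r_C2 = 6 (r>0 drops 1)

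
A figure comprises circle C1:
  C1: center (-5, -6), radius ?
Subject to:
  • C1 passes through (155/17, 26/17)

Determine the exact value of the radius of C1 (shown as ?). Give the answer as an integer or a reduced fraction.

16

1. [C1∋P]  r_C1² − 256 = 0  ⇒  r_C1 = 16 (r>0 drops 1)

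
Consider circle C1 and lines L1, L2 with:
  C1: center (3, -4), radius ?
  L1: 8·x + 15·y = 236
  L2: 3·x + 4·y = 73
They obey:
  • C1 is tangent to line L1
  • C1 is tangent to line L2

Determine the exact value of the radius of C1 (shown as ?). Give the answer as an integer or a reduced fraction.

1. [C1‖L1]  r_C1² − 256 = 0  ⇒  r_C1 = 16 (r>0 drops 1)
2. [C1‖L2]  r_C1² − 256 = 0  ⇒  r_C1 = 16 (r>0 drops 1)

16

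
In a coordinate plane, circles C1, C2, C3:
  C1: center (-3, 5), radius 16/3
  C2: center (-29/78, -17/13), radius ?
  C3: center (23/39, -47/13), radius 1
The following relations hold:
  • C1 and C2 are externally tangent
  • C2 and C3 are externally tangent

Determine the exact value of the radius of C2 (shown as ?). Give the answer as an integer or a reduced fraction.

1. [ext C1·C2]  r_C2² + (32/3)r_C2 − 73/4 = 0  ⇒  r_C2 = 3/2 (r>0 drops 1)
2. [ext C2·C3]  r_C2² + 2r_C2 − 21/4 = 0  ⇒  r_C2 = 3/2 (r>0 drops 1)

3/2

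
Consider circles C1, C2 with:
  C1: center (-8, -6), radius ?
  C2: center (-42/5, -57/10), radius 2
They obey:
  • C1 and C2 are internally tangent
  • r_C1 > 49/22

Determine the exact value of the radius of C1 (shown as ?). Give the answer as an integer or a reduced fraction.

1. [int C1,C2]  r_C1² − 4r_C1 + 15/4 = 0  ⇒  r_C1 = 3/2 or 5/2
2. given r_C1 > 49/22: keep 5/2

5/2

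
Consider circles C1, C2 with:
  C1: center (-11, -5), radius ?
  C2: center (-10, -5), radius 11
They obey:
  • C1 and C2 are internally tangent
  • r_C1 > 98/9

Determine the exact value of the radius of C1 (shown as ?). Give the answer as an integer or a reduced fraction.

12

1. [int C1,C2]  r_C1² − 22r_C1 + 120 = 0  ⇒  r_C1 = 10 or 12
2. given r_C1 > 98/9: keep 12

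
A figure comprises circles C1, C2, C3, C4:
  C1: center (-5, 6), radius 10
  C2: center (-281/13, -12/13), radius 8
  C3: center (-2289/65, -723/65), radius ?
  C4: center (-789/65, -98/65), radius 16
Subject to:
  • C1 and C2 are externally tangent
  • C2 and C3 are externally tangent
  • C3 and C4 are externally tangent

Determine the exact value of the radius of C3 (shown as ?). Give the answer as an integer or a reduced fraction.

9

1. [ext C2·C3]  r_C3² + 16r_C3 − 225 = 0  ⇒  r_C3 = 9 (r>0 drops 1)
2. [ext C3·C4]  r_C3² + 32r_C3 − 369 = 0  ⇒  r_C3 = 9 (r>0 drops 1)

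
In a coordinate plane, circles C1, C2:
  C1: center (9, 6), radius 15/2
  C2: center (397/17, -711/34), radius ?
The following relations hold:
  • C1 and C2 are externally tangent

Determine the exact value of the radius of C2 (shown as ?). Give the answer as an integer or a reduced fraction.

23

1. [ext C1·C2]  r_C2² + 15r_C2 − 874 = 0  ⇒  r_C2 = 23 (r>0 drops 1)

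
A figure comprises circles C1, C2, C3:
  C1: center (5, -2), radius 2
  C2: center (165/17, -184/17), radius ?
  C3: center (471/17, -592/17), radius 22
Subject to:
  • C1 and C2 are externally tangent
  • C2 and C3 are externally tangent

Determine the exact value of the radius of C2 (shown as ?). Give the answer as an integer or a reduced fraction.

8

1. [ext C1·C2]  r_C2² + 4r_C2 − 96 = 0  ⇒  r_C2 = 8 (r>0 drops 1)
2. [ext C2·C3]  r_C2² + 44r_C2 − 416 = 0  ⇒  r_C2 = 8 (r>0 drops 1)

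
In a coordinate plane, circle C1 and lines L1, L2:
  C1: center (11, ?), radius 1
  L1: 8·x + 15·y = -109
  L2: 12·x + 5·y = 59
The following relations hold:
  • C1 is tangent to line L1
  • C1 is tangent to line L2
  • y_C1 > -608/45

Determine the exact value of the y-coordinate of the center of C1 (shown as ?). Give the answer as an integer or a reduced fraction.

-12

1. [C1‖L1]  y_C1² + (394/15)y_C1 + 856/5 = 0  ⇒  y_C1 = -214/15 or -12
2. [C1‖L2]  y_C1² + (146/5)y_C1 + 1032/5 = 0  ⇒  y_C1 = -86/5 or -12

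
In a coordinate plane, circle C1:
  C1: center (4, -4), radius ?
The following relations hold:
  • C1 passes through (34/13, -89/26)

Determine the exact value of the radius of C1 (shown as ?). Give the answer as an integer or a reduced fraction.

1. [C1∋P]  r_C1² − 9/4 = 0  ⇒  r_C1 = 3/2 (r>0 drops 1)

3/2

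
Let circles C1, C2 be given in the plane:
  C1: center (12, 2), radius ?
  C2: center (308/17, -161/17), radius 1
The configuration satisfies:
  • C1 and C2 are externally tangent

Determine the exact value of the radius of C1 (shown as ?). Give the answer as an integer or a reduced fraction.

12

1. [ext C1·C2]  r_C1² + 2r_C1 − 168 = 0  ⇒  r_C1 = 12 (r>0 drops 1)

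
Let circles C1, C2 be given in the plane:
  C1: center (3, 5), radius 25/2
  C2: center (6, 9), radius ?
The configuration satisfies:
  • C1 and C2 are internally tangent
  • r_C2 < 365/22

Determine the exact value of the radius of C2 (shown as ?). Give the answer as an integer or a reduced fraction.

15/2

1. [int C1,C2]  r_C2² − 25r_C2 + 525/4 = 0  ⇒  r_C2 = 15/2 or 35/2
2. given r_C2 < 365/22: keep 15/2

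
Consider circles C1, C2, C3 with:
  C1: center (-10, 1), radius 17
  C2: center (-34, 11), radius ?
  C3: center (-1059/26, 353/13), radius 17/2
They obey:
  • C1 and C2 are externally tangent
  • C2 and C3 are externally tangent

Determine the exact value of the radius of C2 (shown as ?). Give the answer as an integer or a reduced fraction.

9

1. [ext C1·C2]  r_C2² + 34r_C2 − 387 = 0  ⇒  r_C2 = 9 (r>0 drops 1)
2. [ext C2·C3]  r_C2² + 17r_C2 − 234 = 0  ⇒  r_C2 = 9 (r>0 drops 1)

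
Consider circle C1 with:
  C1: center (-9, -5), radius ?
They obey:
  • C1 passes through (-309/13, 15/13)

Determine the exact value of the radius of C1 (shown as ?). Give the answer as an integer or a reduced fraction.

16

1. [C1∋P]  r_C1² − 256 = 0  ⇒  r_C1 = 16 (r>0 drops 1)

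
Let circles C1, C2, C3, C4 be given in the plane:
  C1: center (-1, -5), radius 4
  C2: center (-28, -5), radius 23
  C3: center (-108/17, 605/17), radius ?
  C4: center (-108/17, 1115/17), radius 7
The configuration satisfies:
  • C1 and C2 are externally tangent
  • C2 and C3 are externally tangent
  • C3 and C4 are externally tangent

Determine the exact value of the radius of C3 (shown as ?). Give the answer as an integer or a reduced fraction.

23

1. [ext C2·C3]  r_C3² + 46r_C3 − 1587 = 0  ⇒  r_C3 = 23 (r>0 drops 1)
2. [ext C3·C4]  r_C3² + 14r_C3 − 851 = 0  ⇒  r_C3 = 23 (r>0 drops 1)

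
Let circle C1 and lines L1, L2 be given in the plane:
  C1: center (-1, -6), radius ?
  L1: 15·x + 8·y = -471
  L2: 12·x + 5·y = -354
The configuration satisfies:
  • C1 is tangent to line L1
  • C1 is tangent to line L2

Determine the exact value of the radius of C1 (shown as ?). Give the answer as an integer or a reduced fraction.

1. [C1‖L1]  r_C1² − 576 = 0  ⇒  r_C1 = 24 (r>0 drops 1)
2. [C1‖L2]  r_C1² − 576 = 0  ⇒  r_C1 = 24 (r>0 drops 1)

24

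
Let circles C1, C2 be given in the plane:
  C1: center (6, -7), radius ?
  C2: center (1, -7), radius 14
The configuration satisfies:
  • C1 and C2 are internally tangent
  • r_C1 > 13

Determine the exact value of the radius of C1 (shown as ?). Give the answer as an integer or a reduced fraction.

19

1. [int C1,C2]  r_C1² − 28r_C1 + 171 = 0  ⇒  r_C1 = 9 or 19
2. given r_C1 > 13: keep 19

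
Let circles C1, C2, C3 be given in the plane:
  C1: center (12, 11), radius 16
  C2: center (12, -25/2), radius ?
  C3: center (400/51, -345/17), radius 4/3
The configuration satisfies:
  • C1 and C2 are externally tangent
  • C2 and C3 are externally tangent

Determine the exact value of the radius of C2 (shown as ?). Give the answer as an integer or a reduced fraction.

15/2

1. [ext C1·C2]  r_C2² + 32r_C2 − 1185/4 = 0  ⇒  r_C2 = 15/2 (r>0 drops 1)
2. [ext C2·C3]  r_C2² + (8/3)r_C2 − 305/4 = 0  ⇒  r_C2 = 15/2 (r>0 drops 1)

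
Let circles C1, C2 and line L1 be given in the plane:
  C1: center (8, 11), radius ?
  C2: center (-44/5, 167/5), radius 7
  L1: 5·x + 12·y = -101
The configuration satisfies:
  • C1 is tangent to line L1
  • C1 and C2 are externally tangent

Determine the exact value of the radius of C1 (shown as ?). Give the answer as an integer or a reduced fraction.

1. [C1‖L1]  r_C1² − 441 = 0  ⇒  r_C1 = 21 (r>0 drops 1)
2. [ext C1·C2]  r_C1² + 14r_C1 − 735 = 0  ⇒  r_C1 = 21 (r>0 drops 1)

21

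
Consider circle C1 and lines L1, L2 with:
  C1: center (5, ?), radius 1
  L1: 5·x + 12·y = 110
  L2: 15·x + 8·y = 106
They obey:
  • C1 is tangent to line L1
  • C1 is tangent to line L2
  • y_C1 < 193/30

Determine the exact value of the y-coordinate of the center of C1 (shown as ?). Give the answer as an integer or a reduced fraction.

6

1. [C1‖L1]  y_C1² − (85/6)y_C1 + 49 = 0  ⇒  y_C1 = 6 or 49/6
2. [C1‖L2]  y_C1² − (31/4)y_C1 + 21/2 = 0  ⇒  y_C1 = 7/4 or 6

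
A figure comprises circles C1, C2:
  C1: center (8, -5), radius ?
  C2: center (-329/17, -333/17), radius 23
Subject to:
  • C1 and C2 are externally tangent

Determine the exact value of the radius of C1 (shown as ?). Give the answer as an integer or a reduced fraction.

8

1. [ext C1·C2]  r_C1² + 46r_C1 − 432 = 0  ⇒  r_C1 = 8 (r>0 drops 1)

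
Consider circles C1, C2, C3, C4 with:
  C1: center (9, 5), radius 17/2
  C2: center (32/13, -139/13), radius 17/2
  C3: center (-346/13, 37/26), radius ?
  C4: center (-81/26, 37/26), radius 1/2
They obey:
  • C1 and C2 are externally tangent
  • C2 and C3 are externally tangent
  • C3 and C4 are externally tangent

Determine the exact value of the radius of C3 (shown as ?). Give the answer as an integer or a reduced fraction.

1. [ext C2·C3]  r_C3² + 17r_C3 − 920 = 0  ⇒  r_C3 = 23 (r>0 drops 1)
2. [ext C3·C4]  r_C3² + 1r_C3 − 552 = 0  ⇒  r_C3 = 23 (r>0 drops 1)

23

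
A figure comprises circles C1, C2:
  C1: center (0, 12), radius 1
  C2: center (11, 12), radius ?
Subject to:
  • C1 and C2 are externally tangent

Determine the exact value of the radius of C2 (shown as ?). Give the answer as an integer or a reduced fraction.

10

1. [ext C1·C2]  r_C2² + 2r_C2 − 120 = 0  ⇒  r_C2 = 10 (r>0 drops 1)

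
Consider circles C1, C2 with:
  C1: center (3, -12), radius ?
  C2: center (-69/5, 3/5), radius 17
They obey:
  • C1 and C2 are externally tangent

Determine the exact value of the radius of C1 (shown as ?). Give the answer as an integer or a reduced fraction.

1. [ext C1·C2]  r_C1² + 34r_C1 − 152 = 0  ⇒  r_C1 = 4 (r>0 drops 1)

4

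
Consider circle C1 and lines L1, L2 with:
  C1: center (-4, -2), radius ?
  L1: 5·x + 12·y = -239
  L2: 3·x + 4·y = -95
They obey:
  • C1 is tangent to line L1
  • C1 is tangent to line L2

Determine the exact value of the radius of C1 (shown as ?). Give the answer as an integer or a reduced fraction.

1. [C1‖L1]  r_C1² − 225 = 0  ⇒  r_C1 = 15 (r>0 drops 1)
2. [C1‖L2]  r_C1² − 225 = 0  ⇒  r_C1 = 15 (r>0 drops 1)

15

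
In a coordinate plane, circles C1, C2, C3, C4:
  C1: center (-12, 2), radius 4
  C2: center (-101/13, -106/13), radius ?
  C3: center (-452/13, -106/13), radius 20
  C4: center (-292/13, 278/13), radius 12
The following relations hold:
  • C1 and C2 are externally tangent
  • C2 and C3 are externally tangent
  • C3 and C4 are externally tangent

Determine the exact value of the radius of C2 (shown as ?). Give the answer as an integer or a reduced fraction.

7

1. [ext C1·C2]  r_C2² + 8r_C2 − 105 = 0  ⇒  r_C2 = 7 (r>0 drops 1)
2. [ext C2·C3]  r_C2² + 40r_C2 − 329 = 0  ⇒  r_C2 = 7 (r>0 drops 1)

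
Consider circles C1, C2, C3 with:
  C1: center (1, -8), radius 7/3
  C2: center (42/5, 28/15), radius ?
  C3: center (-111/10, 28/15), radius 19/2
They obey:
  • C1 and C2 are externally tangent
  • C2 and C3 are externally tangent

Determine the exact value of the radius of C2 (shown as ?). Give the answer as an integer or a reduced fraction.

1. [ext C1·C2]  r_C2² + (14/3)r_C2 − 440/3 = 0  ⇒  r_C2 = 10 (r>0 drops 1)
2. [ext C2·C3]  r_C2² + 19r_C2 − 290 = 0  ⇒  r_C2 = 10 (r>0 drops 1)

10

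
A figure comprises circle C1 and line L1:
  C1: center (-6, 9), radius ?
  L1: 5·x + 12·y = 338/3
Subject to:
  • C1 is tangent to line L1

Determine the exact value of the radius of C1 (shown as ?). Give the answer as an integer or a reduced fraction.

8/3

1. [C1‖L1]  r_C1² − 64/9 = 0  ⇒  r_C1 = 8/3 (r>0 drops 1)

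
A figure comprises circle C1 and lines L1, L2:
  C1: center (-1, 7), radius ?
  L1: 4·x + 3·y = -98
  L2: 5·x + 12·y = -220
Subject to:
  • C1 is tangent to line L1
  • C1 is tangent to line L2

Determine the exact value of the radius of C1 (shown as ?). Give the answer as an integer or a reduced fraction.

1. [C1‖L1]  r_C1² − 529 = 0  ⇒  r_C1 = 23 (r>0 drops 1)
2. [C1‖L2]  r_C1² − 529 = 0  ⇒  r_C1 = 23 (r>0 drops 1)

23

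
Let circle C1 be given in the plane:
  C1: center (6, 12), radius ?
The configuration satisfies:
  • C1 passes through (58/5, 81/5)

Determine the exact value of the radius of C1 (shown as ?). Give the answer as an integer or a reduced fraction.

1. [C1∋P]  r_C1² − 49 = 0  ⇒  r_C1 = 7 (r>0 drops 1)

7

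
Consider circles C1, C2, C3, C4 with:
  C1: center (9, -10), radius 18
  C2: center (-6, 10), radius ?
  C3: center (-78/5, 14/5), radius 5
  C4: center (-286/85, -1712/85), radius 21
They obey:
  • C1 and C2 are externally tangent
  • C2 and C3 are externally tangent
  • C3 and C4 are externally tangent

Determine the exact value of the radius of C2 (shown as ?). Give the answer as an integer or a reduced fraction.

7

1. [ext C1·C2]  r_C2² + 36r_C2 − 301 = 0  ⇒  r_C2 = 7 (r>0 drops 1)
2. [ext C2·C3]  r_C2² + 10r_C2 − 119 = 0  ⇒  r_C2 = 7 (r>0 drops 1)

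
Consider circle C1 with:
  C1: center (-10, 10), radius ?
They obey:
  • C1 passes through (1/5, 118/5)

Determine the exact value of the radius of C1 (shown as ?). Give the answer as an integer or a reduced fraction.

17

1. [C1∋P]  r_C1² − 289 = 0  ⇒  r_C1 = 17 (r>0 drops 1)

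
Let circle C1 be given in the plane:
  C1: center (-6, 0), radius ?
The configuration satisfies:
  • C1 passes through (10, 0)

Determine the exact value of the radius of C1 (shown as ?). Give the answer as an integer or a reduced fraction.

16

1. [C1∋P]  r_C1² − 256 = 0  ⇒  r_C1 = 16 (r>0 drops 1)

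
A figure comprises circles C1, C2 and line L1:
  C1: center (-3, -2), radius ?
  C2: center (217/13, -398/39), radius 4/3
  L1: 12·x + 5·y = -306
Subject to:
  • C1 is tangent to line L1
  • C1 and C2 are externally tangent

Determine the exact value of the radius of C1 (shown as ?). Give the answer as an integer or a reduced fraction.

1. [C1‖L1]  r_C1² − 400 = 0  ⇒  r_C1 = 20 (r>0 drops 1)
2. [ext C1·C2]  r_C1² + (8/3)r_C1 − 1360/3 = 0  ⇒  r_C1 = 20 (r>0 drops 1)

20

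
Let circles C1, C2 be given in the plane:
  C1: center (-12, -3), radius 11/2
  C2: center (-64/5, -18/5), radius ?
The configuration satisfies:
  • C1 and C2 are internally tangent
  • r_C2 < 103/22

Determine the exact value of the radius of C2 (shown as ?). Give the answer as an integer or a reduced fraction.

1. [int C1,C2]  r_C2² − 11r_C2 + 117/4 = 0  ⇒  r_C2 = 9/2 or 13/2
2. given r_C2 < 103/22: keep 9/2

9/2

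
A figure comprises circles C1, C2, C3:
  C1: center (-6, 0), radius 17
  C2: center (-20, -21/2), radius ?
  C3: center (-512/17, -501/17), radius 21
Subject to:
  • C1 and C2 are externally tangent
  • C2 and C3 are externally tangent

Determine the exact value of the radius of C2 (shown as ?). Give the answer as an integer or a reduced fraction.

1. [ext C1·C2]  r_C2² + 34r_C2 − 69/4 = 0  ⇒  r_C2 = 1/2 (r>0 drops 1)
2. [ext C2·C3]  r_C2² + 42r_C2 − 85/4 = 0  ⇒  r_C2 = 1/2 (r>0 drops 1)

1/2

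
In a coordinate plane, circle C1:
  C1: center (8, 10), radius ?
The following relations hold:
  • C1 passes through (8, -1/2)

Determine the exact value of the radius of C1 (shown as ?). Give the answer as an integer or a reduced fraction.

1. [C1∋P]  r_C1² − 441/4 = 0  ⇒  r_C1 = 21/2 (r>0 drops 1)

21/2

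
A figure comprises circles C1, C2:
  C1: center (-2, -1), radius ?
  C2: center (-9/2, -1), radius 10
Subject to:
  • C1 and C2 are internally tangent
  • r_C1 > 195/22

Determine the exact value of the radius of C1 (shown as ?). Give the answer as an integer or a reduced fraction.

25/2

1. [int C1,C2]  r_C1² − 20r_C1 + 375/4 = 0  ⇒  r_C1 = 15/2 or 25/2
2. given r_C1 > 195/22: keep 25/2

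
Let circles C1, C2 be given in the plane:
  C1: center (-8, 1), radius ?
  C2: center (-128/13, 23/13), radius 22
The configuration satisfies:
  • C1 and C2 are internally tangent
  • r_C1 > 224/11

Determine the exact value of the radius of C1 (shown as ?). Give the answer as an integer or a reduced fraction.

1. [int C1,C2]  r_C1² − 44r_C1 + 480 = 0  ⇒  r_C1 = 20 or 24
2. given r_C1 > 224/11: keep 24

24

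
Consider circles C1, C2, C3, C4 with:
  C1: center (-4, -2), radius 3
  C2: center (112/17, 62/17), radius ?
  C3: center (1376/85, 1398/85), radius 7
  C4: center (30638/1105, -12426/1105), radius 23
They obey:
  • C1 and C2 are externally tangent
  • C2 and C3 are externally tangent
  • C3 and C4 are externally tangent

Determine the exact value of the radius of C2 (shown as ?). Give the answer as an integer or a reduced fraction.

1. [ext C1·C2]  r_C2² + 6r_C2 − 135 = 0  ⇒  r_C2 = 9 (r>0 drops 1)
2. [ext C2·C3]  r_C2² + 14r_C2 − 207 = 0  ⇒  r_C2 = 9 (r>0 drops 1)

9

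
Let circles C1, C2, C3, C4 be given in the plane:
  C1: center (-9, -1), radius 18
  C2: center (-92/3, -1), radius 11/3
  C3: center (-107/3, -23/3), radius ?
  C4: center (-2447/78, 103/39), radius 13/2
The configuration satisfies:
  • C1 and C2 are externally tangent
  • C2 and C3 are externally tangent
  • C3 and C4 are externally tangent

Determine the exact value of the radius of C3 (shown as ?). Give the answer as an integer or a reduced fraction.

14/3

1. [ext C2·C3]  r_C3² + (22/3)r_C3 − 56 = 0  ⇒  r_C3 = 14/3 (r>0 drops 1)
2. [ext C3·C4]  r_C3² + 13r_C3 − 742/9 = 0  ⇒  r_C3 = 14/3 (r>0 drops 1)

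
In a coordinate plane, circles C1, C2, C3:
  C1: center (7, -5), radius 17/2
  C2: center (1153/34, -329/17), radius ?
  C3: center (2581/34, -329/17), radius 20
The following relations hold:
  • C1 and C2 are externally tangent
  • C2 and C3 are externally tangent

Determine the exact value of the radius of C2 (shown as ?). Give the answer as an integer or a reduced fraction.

22

1. [ext C1·C2]  r_C2² + 17r_C2 − 858 = 0  ⇒  r_C2 = 22 (r>0 drops 1)
2. [ext C2·C3]  r_C2² + 40r_C2 − 1364 = 0  ⇒  r_C2 = 22 (r>0 drops 1)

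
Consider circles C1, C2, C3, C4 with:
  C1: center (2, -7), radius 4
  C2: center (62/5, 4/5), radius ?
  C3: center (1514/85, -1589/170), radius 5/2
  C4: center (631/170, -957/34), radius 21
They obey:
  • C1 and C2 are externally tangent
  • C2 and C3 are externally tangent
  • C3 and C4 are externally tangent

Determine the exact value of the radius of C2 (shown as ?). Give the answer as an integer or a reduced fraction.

9

1. [ext C1·C2]  r_C2² + 8r_C2 − 153 = 0  ⇒  r_C2 = 9 (r>0 drops 1)
2. [ext C2·C3]  r_C2² + 5r_C2 − 126 = 0  ⇒  r_C2 = 9 (r>0 drops 1)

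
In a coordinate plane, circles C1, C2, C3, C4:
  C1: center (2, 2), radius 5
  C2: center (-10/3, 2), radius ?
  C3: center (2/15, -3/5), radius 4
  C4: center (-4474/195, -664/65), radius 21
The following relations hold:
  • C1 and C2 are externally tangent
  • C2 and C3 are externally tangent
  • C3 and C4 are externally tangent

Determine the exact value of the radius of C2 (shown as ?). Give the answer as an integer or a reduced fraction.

1. [ext C1·C2]  r_C2² + 10r_C2 − 31/9 = 0  ⇒  r_C2 = 1/3 (r>0 drops 1)
2. [ext C2·C3]  r_C2² + 8r_C2 − 25/9 = 0  ⇒  r_C2 = 1/3 (r>0 drops 1)

1/3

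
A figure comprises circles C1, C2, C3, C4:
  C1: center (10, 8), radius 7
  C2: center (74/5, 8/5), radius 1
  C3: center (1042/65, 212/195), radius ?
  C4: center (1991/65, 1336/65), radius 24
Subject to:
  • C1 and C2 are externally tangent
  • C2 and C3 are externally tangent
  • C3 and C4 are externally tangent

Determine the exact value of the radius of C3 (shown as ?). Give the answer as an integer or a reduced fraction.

1. [ext C2·C3]  r_C3² + 2r_C3 − 7/9 = 0  ⇒  r_C3 = 1/3 (r>0 drops 1)
2. [ext C3·C4]  r_C3² + 48r_C3 − 145/9 = 0  ⇒  r_C3 = 1/3 (r>0 drops 1)

1/3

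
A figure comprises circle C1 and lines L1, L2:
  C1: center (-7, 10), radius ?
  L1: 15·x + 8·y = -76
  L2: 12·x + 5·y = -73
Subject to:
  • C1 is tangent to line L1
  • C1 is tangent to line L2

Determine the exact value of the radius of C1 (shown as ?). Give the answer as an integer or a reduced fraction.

3

1. [C1‖L1]  r_C1² − 9 = 0  ⇒  r_C1 = 3 (r>0 drops 1)
2. [C1‖L2]  r_C1² − 9 = 0  ⇒  r_C1 = 3 (r>0 drops 1)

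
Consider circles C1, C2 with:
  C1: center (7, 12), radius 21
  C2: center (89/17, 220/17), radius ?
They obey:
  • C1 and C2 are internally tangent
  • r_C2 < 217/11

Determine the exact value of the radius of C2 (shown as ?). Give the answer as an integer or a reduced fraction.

19

1. [int C1,C2]  r_C2² − 42r_C2 + 437 = 0  ⇒  r_C2 = 19 or 23
2. given r_C2 < 217/11: keep 19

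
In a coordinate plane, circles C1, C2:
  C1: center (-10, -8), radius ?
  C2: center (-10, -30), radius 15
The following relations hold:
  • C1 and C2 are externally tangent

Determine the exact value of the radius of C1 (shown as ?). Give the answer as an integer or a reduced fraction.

1. [ext C1·C2]  r_C1² + 30r_C1 − 259 = 0  ⇒  r_C1 = 7 (r>0 drops 1)

7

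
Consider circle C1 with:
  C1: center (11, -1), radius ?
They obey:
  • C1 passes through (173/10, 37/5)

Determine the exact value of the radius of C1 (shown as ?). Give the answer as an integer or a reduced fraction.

1. [C1∋P]  r_C1² − 441/4 = 0  ⇒  r_C1 = 21/2 (r>0 drops 1)

21/2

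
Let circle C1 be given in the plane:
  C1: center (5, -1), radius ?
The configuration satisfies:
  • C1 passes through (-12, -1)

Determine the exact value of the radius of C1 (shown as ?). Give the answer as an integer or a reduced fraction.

17

1. [C1∋P]  r_C1² − 289 = 0  ⇒  r_C1 = 17 (r>0 drops 1)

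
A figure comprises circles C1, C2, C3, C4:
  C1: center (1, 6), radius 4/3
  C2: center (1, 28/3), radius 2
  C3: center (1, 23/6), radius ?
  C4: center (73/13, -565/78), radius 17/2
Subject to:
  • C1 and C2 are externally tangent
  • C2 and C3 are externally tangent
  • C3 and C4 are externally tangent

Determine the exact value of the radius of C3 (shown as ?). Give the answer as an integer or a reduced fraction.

7/2

1. [ext C2·C3]  r_C3² + 4r_C3 − 105/4 = 0  ⇒  r_C3 = 7/2 (r>0 drops 1)
2. [ext C3·C4]  r_C3² + 17r_C3 − 287/4 = 0  ⇒  r_C3 = 7/2 (r>0 drops 1)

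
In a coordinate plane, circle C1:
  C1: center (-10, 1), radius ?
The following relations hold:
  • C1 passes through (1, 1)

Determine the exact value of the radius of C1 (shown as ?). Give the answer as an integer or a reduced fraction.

11

1. [C1∋P]  r_C1² − 121 = 0  ⇒  r_C1 = 11 (r>0 drops 1)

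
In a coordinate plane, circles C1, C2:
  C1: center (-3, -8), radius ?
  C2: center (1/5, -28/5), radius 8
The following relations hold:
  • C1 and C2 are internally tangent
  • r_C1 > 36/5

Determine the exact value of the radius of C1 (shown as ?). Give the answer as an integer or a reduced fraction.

12

1. [int C1,C2]  r_C1² − 16r_C1 + 48 = 0  ⇒  r_C1 = 4 or 12
2. given r_C1 > 36/5: keep 12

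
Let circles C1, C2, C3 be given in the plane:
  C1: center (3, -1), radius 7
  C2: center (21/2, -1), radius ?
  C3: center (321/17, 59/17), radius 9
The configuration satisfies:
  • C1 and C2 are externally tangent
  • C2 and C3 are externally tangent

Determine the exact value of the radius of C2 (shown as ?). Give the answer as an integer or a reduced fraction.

1. [ext C1·C2]  r_C2² + 14r_C2 − 29/4 = 0  ⇒  r_C2 = 1/2 (r>0 drops 1)
2. [ext C2·C3]  r_C2² + 18r_C2 − 37/4 = 0  ⇒  r_C2 = 1/2 (r>0 drops 1)

1/2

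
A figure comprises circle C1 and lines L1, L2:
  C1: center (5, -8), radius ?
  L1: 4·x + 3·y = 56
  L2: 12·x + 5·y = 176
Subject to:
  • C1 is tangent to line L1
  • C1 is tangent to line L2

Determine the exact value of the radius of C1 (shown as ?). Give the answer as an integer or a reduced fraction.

12

1. [C1‖L1]  r_C1² − 144 = 0  ⇒  r_C1 = 12 (r>0 drops 1)
2. [C1‖L2]  r_C1² − 144 = 0  ⇒  r_C1 = 12 (r>0 drops 1)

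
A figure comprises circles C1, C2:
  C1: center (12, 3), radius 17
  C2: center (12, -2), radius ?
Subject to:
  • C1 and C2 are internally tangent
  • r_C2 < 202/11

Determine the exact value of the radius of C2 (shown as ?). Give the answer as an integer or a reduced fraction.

1. [int C1,C2]  r_C2² − 34r_C2 + 264 = 0  ⇒  r_C2 = 12 or 22
2. given r_C2 < 202/11: keep 12

12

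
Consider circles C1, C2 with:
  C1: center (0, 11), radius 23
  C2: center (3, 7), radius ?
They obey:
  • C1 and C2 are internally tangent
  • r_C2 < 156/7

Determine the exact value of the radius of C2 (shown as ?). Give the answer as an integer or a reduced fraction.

18

1. [int C1,C2]  r_C2² − 46r_C2 + 504 = 0  ⇒  r_C2 = 18 or 28
2. given r_C2 < 156/7: keep 18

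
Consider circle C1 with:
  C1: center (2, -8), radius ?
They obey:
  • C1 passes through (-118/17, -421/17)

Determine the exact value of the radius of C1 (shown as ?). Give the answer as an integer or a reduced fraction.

19

1. [C1∋P]  r_C1² − 361 = 0  ⇒  r_C1 = 19 (r>0 drops 1)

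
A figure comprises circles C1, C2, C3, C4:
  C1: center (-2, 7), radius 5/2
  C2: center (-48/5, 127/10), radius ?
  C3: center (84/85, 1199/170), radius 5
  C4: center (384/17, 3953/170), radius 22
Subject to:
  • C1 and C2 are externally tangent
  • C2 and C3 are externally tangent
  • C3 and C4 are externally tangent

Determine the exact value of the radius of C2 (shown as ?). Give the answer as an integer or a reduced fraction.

1. [ext C1·C2]  r_C2² + 5r_C2 − 84 = 0  ⇒  r_C2 = 7 (r>0 drops 1)
2. [ext C2·C3]  r_C2² + 10r_C2 − 119 = 0  ⇒  r_C2 = 7 (r>0 drops 1)

7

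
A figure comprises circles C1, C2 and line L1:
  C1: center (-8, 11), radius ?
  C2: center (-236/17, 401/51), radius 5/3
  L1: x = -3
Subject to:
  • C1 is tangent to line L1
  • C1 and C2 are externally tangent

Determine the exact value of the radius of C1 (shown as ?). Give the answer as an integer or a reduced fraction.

1. [C1‖L1]  r_C1² − 25 = 0  ⇒  r_C1 = 5 (r>0 drops 1)
2. [ext C1·C2]  r_C1² + (10/3)r_C1 − 125/3 = 0  ⇒  r_C1 = 5 (r>0 drops 1)

5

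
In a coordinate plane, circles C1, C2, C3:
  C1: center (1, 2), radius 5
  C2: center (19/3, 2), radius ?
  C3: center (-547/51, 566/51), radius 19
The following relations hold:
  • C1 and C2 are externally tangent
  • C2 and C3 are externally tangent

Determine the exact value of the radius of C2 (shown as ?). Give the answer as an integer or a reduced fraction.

1. [ext C1·C2]  r_C2² + 10r_C2 − 31/9 = 0  ⇒  r_C2 = 1/3 (r>0 drops 1)
2. [ext C2·C3]  r_C2² + 38r_C2 − 115/9 = 0  ⇒  r_C2 = 1/3 (r>0 drops 1)

1/3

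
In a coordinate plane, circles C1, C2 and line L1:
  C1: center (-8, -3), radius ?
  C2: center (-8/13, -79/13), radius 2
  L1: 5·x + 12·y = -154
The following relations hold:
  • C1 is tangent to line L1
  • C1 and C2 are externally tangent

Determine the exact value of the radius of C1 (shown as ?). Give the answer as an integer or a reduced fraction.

6

1. [C1‖L1]  r_C1² − 36 = 0  ⇒  r_C1 = 6 (r>0 drops 1)
2. [ext C1·C2]  r_C1² + 4r_C1 − 60 = 0  ⇒  r_C1 = 6 (r>0 drops 1)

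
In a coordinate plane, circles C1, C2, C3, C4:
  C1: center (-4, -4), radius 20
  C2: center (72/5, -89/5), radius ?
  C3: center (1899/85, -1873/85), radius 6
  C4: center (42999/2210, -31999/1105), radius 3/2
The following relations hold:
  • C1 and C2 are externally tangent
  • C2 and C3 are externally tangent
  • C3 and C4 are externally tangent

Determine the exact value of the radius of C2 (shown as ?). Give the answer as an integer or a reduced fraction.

1. [ext C1·C2]  r_C2² + 40r_C2 − 129 = 0  ⇒  r_C2 = 3 (r>0 drops 1)
2. [ext C2·C3]  r_C2² + 12r_C2 − 45 = 0  ⇒  r_C2 = 3 (r>0 drops 1)

3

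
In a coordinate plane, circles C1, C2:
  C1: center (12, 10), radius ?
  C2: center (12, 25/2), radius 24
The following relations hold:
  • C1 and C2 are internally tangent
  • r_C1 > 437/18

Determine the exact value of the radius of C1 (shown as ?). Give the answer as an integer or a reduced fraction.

1. [int C1,C2]  r_C1² − 48r_C1 + 2279/4 = 0  ⇒  r_C1 = 43/2 or 53/2
2. given r_C1 > 437/18: keep 53/2

53/2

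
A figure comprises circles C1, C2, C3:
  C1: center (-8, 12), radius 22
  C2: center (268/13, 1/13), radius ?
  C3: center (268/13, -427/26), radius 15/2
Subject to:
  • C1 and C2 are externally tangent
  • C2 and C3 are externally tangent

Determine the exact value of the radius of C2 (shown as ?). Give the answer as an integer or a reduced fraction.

1. [ext C1·C2]  r_C2² + 44r_C2 − 477 = 0  ⇒  r_C2 = 9 (r>0 drops 1)
2. [ext C2·C3]  r_C2² + 15r_C2 − 216 = 0  ⇒  r_C2 = 9 (r>0 drops 1)

9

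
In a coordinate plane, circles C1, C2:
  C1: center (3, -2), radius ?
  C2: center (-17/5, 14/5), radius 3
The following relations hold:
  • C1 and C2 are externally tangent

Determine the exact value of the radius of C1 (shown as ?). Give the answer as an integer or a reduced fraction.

5

1. [ext C1·C2]  r_C1² + 6r_C1 − 55 = 0  ⇒  r_C1 = 5 (r>0 drops 1)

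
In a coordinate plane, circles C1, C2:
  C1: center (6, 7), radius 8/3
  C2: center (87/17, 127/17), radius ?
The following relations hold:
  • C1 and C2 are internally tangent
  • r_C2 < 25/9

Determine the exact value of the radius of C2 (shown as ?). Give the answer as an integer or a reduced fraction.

1. [int C1,C2]  r_C2² − (16/3)r_C2 + 55/9 = 0  ⇒  r_C2 = 5/3 or 11/3
2. given r_C2 < 25/9: keep 5/3

5/3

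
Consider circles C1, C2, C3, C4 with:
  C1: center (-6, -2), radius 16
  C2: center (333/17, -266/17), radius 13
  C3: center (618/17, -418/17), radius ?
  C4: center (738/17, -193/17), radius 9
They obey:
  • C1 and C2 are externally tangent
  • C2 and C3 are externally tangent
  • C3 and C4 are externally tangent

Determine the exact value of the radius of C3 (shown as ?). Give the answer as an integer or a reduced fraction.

6

1. [ext C2·C3]  r_C3² + 26r_C3 − 192 = 0  ⇒  r_C3 = 6 (r>0 drops 1)
2. [ext C3·C4]  r_C3² + 18r_C3 − 144 = 0  ⇒  r_C3 = 6 (r>0 drops 1)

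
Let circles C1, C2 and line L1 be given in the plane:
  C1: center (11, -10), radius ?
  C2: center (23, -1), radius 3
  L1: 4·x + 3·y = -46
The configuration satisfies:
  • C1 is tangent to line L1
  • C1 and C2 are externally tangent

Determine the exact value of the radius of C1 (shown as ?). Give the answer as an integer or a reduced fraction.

1. [C1‖L1]  r_C1² − 144 = 0  ⇒  r_C1 = 12 (r>0 drops 1)
2. [ext C1·C2]  r_C1² + 6r_C1 − 216 = 0  ⇒  r_C1 = 12 (r>0 drops 1)

12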